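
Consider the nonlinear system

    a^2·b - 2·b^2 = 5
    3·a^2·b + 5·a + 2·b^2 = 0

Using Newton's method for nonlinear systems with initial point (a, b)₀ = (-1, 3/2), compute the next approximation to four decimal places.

(-2.1064, 0.5638)

At (-1, 3/2): F = (-8.0000, 4.0000).
Jacobian J = [[2·a·b, a^2 - 4·b], [6·a·b + 5, 3·a^2 + 4·b]].
At the point, J = [[-3.0000, -5.0000], [-4.0000, 9.0000]] (det J = -47.0000).
Solving J·Δ = −F gives Δ = (-1.1064, -0.9362).
Then the next iterate is (a, b)₁ = (-2.1064, 0.5638).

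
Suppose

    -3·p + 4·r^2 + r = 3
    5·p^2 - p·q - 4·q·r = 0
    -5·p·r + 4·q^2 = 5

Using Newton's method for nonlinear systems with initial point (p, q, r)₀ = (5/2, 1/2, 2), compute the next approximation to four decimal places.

(-1.9045, -7.0689, 0.7816)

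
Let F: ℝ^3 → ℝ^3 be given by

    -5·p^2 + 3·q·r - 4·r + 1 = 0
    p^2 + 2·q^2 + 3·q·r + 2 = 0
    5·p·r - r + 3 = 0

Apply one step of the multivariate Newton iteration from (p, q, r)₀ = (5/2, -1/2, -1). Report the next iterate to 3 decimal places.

At (5/2, -1/2, -1): F = (-24.750, 10.250, -8.500).
Jacobian J = [[-10·p, 3·r, 3·q - 4], [2·p, 4·q + 3·r, 3·q], [5·r, 0, 5·p - 1]].
At the point, J = [[-25.000, -3.000, -5.500], [5.000, -5.000, -1.500], [-5.000, 0.000, 11.500]] (det J = 1725.000).
Solving J·Δ = −F gives Δ = (-1.143, 0.834, 0.242).
Then the next iterate is (p, q, r)₁ = (1.357, 0.334, -0.758).

(1.357, 0.334, -0.758)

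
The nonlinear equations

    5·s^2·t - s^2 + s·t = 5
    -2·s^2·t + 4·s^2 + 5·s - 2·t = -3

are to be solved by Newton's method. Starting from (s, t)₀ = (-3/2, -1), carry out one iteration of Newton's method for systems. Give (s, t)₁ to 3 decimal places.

(-1.700, 1.092)

At (-3/2, -1): F = (-17.000, 11.000).
Jacobian J = [[10·s·t - 2·s + t, 5·s^2 + s], [-4·s·t + 8·s + 5, -2·s^2 - 2]].
At the point, J = [[17.000, 9.750], [-13.000, -6.500]] (det J = 16.250).
Solving J·Δ = −F gives Δ = (-0.200, 2.092).
Then the next iterate is (s, t)₁ = (-1.700, 1.092).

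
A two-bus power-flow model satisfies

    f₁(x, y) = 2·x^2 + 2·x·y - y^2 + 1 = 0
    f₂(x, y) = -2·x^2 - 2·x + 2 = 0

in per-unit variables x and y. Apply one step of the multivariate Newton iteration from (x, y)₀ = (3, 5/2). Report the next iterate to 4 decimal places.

(1.4286, 1.4643)

At (3, 5/2): F = (27.7500, -22.0000).
Jacobian J = [[4·x + 2·y, 2·x - 2·y], [-4·x - 2, 0]].
At the point, J = [[17.0000, 1.0000], [-14.0000, 0.0000]] (det J = 14.0000).
Solving J·Δ = −F gives Δ = (-1.5714, -1.0357).
Then the next iterate is (x, y)₁ = (1.4286, 1.4643).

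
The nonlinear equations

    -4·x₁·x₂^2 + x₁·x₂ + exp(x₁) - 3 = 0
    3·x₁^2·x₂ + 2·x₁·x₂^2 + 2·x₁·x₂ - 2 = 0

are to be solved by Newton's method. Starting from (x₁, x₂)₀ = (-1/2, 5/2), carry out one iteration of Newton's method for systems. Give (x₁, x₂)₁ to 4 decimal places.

(-2.3964, -2.8027)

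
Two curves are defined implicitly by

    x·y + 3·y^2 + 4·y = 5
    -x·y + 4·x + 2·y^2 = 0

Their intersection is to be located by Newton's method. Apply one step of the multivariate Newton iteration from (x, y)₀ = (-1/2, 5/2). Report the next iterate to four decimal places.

(12.0833, -0.4167)

At (-1/2, 5/2): F = (22.5000, 11.7500).
Jacobian J = [[y, x + 6·y + 4], [-y + 4, -x + 4·y]].
At the point, J = [[2.5000, 18.5000], [1.5000, 10.5000]] (det J = -1.5000).
Solving J·Δ = −F gives Δ = (12.5833, -2.9167).
Then the next iterate is (x, y)₁ = (12.0833, -0.4167).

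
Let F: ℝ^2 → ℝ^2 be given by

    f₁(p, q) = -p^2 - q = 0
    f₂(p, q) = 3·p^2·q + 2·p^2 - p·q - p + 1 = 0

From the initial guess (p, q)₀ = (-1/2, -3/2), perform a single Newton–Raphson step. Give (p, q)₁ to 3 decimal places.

(-0.897, -0.647)

At (-1/2, -3/2): F = (1.250, 0.125).
Jacobian J = [[-2·p, -1], [6·p·q + 4·p - q - 1, 3·p^2 - p]].
At the point, J = [[1.000, -1.000], [3.000, 1.250]] (det J = 4.250).
Solving J·Δ = −F gives Δ = (-0.397, 0.853).
Then the next iterate is (p, q)₁ = (-0.897, -0.647).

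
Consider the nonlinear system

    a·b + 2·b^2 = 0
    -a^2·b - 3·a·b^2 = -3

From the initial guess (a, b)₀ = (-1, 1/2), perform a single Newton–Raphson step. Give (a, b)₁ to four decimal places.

(3.3333, -1.6667)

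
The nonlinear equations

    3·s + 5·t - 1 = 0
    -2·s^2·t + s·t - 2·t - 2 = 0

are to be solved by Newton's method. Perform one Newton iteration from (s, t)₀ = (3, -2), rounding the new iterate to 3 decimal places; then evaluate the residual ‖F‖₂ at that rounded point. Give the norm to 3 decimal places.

At (3, -2): F = (-2.000, 32.000).
Jacobian J = [[3, 5], [-4·s·t + t, -2·s^2 + s - 2]].
At the point, J = [[3.000, 5.000], [22.000, -17.000]] (det J = -161.000).
Solving J·Δ = −F gives Δ = (-0.783, 0.870).
Then the next iterate is (s, t)₁ = (2.217, -1.130).
Re-evaluating at (2.217, -1.130): F = (0.001, 8.86289), so ‖F‖₂ = 8.863.

8.863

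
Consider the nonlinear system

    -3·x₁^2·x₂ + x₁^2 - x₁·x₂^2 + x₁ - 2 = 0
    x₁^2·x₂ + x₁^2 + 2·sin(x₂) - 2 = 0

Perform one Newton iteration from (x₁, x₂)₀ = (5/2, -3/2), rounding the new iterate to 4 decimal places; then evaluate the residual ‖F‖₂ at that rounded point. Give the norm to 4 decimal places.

8.4426

At (5/2, -3/2): F = (29.2500, -7.119990).
Jacobian J = [[-6·x₁·x₂ + 2·x₁ - x₂^2 + 1, -3·x₁^2 - 2·x₁·x₂], [2·x₁·x₂ + 2·x₁, x₁^2 + 2·cos(x₂)]].
At the point, J = [[26.2500, -11.2500], [-2.5000, 6.391474]] (det J = 139.651203).
Solving J·Δ = −F gives Δ = (-0.7651, 0.8147).
Then the next iterate is (x₁, x₂)₁ = (1.7349, -0.6853).
Re-evaluating at (1.7349, -0.6853): F = (8.118015, -2.318602), so ‖F‖₂ = 8.4426.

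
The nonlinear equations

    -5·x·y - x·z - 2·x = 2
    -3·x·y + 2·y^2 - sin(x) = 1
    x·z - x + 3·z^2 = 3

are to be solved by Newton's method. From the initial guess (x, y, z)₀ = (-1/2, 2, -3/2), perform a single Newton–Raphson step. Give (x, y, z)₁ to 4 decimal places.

At (-1/2, 2, -3/2): F = (3.2500, 10.479426, 5.0000).
Jacobian J = [[-5·y - z - 2, -5·x, -x], [-3·y - cos(x), -3·x + 4·y, 0], [z - 1, 0, x + 6·z]].
At the point, J = [[-10.5000, 2.5000, 0.5000], [-6.877583, 9.5000, 0.0000], [-2.5000, 0.0000, -9.5000]] (det J = 796.157414).
Solving J·Δ = −F gives Δ = (0.0856, -1.0411, 0.5038).
Then the next iterate is (x, y, z)₁ = (-0.4144, 0.9589, -0.9962).

(-0.4144, 0.9589, -0.9962)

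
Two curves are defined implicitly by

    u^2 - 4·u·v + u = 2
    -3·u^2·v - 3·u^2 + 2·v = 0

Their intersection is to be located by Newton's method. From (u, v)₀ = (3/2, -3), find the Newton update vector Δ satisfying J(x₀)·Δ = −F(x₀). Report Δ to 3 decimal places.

(1.525, 7.359)

At (3/2, -3): F = (19.750, 7.500).
Jacobian J = [[2·u - 4·v + 1, -4·u], [-6·u·v - 6·u, -3·u^2 + 2]].
At the point, J = [[16.000, -6.000], [18.000, -4.750]] (det J = 32.000).
Solving J·Δ = −F gives Δ = (1.525, 7.359).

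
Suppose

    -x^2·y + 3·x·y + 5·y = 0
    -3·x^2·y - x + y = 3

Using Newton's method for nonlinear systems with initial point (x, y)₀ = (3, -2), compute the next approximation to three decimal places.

(3.091, -0.109)

At (3, -2): F = (-10.000, 46.000).
Jacobian J = [[-2·x·y + 3·y, -x^2 + 3·x + 5], [-6·x·y - 1, -3·x^2 + 1]].
At the point, J = [[6.000, 5.000], [35.000, -26.000]] (det J = -331.000).
Solving J·Δ = −F gives Δ = (0.091, 1.891).
Then the next iterate is (x, y)₁ = (3.091, -0.109).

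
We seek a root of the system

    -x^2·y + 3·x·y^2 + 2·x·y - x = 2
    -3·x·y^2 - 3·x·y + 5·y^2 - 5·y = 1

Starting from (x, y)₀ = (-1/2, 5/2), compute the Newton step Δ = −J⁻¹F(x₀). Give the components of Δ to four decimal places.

(0.2703, -0.8200)

At (-1/2, 5/2): F = (-14.0000, 30.8750).
Jacobian J = [[-2·x·y + 3·y^2 + 2·y - 1, -x^2 + 6·x·y + 2·x], [-3·y^2 - 3·y, -6·x·y - 3·x + 10·y - 5]].
At the point, J = [[25.2500, -8.7500], [-26.2500, 29.0000]] (det J = 502.5625).
Solving J·Δ = −F gives Δ = (0.2703, -0.8200).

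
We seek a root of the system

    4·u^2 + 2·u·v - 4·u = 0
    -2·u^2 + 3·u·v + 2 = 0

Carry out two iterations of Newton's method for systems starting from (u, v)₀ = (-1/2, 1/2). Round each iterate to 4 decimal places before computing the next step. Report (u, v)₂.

At (-1/2, 1/2): F = (2.5000, 0.7500).
Jacobian J = [[8·u + 2·v - 4, 2·u], [-4·u + 3·v, 3·u]].
At the point, J = [[-7.0000, -1.0000], [3.5000, -1.5000]] (det J = 14.0000).
Solving J·Δ = −F gives Δ = (0.2143, 1.0000).
Then the next iterate is (u, v)₁ = (-0.2857, 1.5000).
Round to (-0.2857, 1.5000) and repeat: F = (0.612198, 0.551101), J = [[-3.2856, -0.5714], [5.6428, -0.8571]].
Δ = (0.0347, 0.8717), so (u, v)₂ = (-0.2510, 2.3717).

(-0.2510, 2.3717)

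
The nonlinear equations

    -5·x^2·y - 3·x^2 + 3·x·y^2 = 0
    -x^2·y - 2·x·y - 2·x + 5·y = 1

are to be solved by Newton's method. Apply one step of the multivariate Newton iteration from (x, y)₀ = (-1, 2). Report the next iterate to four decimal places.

(-1.3660, -0.2887)

At (-1, 2): F = (-25.0000, 13.0000).
Jacobian J = [[-10·x·y - 6·x + 3·y^2, -5·x^2 + 6·x·y], [-2·x·y - 2·y - 2, -x^2 - 2·x + 5]].
At the point, J = [[38.0000, -17.0000], [-2.0000, 6.0000]] (det J = 194.0000).
Solving J·Δ = −F gives Δ = (-0.3660, -2.2887).
Then the next iterate is (x, y)₁ = (-1.3660, -0.2887).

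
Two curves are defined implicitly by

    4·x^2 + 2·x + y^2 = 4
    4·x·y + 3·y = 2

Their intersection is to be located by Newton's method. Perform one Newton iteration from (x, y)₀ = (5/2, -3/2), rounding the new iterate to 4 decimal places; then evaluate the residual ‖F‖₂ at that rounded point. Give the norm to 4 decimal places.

8.1835

At (5/2, -3/2): F = (28.2500, -21.5000).
Jacobian J = [[8·x + 2, 2·y], [4·y, 4·x + 3]].
At the point, J = [[22.0000, -3.0000], [-6.0000, 13.0000]] (det J = 268.0000).
Solving J·Δ = −F gives Δ = (-1.1297, 1.1325).
Then the next iterate is (x, y)₁ = (1.3703, -0.3675).
Re-evaluating at (1.3703, -0.3675): F = (6.386545, -5.116841), so ‖F‖₂ = 8.1835.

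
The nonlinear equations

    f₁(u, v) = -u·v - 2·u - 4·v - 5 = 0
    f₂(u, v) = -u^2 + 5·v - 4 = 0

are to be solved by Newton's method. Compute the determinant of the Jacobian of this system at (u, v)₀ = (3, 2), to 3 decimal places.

J = [[-v - 2, -u - 4], [-2·u, 5]].
At the point, J = [[-4.000, -7.000], [-6.000, 5.000]].
det J = -62.000.

-62.000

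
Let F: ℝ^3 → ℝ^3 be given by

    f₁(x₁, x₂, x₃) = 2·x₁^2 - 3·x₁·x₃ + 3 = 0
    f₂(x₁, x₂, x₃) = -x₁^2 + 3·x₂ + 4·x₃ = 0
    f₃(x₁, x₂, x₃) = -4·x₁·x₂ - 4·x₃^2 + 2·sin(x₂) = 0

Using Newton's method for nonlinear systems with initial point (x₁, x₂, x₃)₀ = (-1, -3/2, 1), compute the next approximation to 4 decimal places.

(-0.0769, -0.9316, 0.4872)

At (-1, -3/2, 1): F = (8.0000, -1.5000, -11.994990).
Jacobian J = [[4·x₁ - 3·x₃, 0, -3·x₁], [-2·x₁, 3, 4], [-4·x₂, -4·x₁ + 2·cos(x₂), -8·x₃]].
At the point, J = [[-7.0000, 0.0000, 3.0000], [2.0000, 3.0000, 4.0000], [6.0000, 4.141474, -8.0000]] (det J = 254.810130).
Solving J·Δ = −F gives Δ = (0.9231, 0.5684, -0.5128).
Then the next iterate is (x₁, x₂, x₃)₁ = (-0.0769, -0.9316, 0.4872).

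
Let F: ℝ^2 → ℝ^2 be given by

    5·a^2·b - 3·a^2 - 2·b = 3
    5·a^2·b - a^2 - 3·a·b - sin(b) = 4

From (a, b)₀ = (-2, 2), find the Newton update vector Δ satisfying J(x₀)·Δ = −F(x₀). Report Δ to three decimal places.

(13.512, 19.852)

At (-2, 2): F = (21.000, 43.09070).
Jacobian J = [[10·a·b - 6·a, 5·a^2 - 2], [10·a·b - 2·a - 3·b, 5·a^2 - 3·a - cos(b)]].
At the point, J = [[-28.000, 18.000], [-42.000, 26.41615]] (det J = 16.34789).
Solving J·Δ = −F gives Δ = (13.512, 19.852).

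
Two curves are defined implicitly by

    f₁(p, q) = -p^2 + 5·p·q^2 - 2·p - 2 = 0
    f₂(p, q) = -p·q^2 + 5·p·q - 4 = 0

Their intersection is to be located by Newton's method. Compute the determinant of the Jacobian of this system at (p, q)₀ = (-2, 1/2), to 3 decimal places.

-3.500

J = [[-2·p + 5·q^2 - 2, 10·p·q], [-q^2 + 5·q, -2·p·q + 5·p]].
At the point, J = [[3.250, -10.000], [2.250, -8.000]].
det J = -3.500.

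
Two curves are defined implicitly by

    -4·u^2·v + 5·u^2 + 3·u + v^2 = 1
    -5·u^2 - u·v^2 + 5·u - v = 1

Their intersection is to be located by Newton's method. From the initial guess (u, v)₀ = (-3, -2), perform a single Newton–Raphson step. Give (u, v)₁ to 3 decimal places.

(-1.500, -2.038)

At (-3, -2): F = (111.000, -47.000).
Jacobian J = [[-8·u·v + 10·u + 3, -4·u^2 + 2·v], [-10·u - v^2 + 5, -2·u·v - 1]].
At the point, J = [[-75.000, -40.000], [31.000, -13.000]] (det J = 2215.000).
Solving J·Δ = −F gives Δ = (1.500, -0.038).
Then the next iterate is (u, v)₁ = (-1.500, -2.038).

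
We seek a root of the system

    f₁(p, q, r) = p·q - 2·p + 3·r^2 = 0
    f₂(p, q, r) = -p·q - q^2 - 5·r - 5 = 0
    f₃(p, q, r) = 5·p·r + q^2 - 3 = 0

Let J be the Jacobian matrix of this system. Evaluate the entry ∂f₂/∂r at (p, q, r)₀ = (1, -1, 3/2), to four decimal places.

-5.0000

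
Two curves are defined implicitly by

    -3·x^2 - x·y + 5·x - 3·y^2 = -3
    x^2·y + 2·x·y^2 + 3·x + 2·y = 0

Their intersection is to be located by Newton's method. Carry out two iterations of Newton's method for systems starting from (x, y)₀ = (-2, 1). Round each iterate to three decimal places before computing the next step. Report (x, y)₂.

(-0.726, 0.104)

At (-2, 1): F = (-20.000, -4.000).
Jacobian J = [[-6·x - y + 5, -x - 6·y], [2·x·y + 2·y^2 + 3, x^2 + 4·x·y + 2]].
At the point, J = [[16.000, -4.000], [1.000, -2.000]] (det J = -28.000).
Solving J·Δ = −F gives Δ = (0.857, -1.571).
Then the next iterate is (x, y)₁ = (-1.143, -0.571).
Round to (-1.143, -0.571) and repeat: F = (-8.26512, -6.06231), J = [[12.429, 4.569], [4.95739, 5.91706]].
Δ = (0.417, 0.675), so (x, y)₂ = (-0.726, 0.104).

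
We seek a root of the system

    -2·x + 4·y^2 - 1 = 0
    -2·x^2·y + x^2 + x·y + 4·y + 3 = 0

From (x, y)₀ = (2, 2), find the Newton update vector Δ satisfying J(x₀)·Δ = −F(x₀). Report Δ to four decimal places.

(0.4268, -0.6341)

At (2, 2): F = (11.0000, 3.0000).
Jacobian J = [[-2, 8·y], [-4·x·y + 2·x + y, -2·x^2 + x + 4]].
At the point, J = [[-2.0000, 16.0000], [-10.0000, -2.0000]] (det J = 164.0000).
Solving J·Δ = −F gives Δ = (0.4268, -0.6341).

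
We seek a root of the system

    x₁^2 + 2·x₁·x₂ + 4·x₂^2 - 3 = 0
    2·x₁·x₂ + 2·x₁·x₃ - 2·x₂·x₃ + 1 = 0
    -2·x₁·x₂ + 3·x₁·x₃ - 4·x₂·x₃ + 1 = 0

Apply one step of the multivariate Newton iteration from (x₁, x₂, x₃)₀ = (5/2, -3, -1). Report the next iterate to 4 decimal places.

(1.1748, -1.6539, -0.5476)

At (5/2, -3, -1): F = (24.2500, -25.0000, -3.5000).
Jacobian J = [[2·x₁ + 2·x₂, 2·x₁ + 8·x₂, 0], [2·x₂ + 2·x₃, 2·x₁ - 2·x₃, 2·x₁ - 2·x₂], [-2·x₂ + 3·x₃, -2·x₁ - 4·x₃, 3·x₁ - 4·x₂]].
At the point, J = [[-1.0000, -19.0000, 0.0000], [-8.0000, 7.0000, 11.0000], [3.0000, -1.0000, 19.5000]] (det J = -3738.5000).
Solving J·Δ = −F gives Δ = (-1.3252, 1.3461, 0.4524).
Then the next iterate is (x₁, x₂, x₃)₁ = (1.1748, -1.6539, -0.5476).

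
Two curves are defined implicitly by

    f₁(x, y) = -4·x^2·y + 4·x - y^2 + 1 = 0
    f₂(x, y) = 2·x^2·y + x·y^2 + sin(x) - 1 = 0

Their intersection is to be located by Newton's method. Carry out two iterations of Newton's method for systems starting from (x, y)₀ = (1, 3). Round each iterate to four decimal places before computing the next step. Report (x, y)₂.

At (1, 3): F = (-16.0000, 14.841471).
Jacobian J = [[-8·x·y + 4, -4·x^2 - 2·y], [4·x·y + y^2 + cos(x), 2·x^2 + 2·x·y]].
At the point, J = [[-20.0000, -10.0000], [21.540302, 8.0000]] (det J = 55.403023).
Solving J·Δ = −F gives Δ = (-0.3685, -0.8630).
Then the next iterate is (x, y)₁ = (0.6315, 2.1370).
Round to (0.6315, 2.1370) and repeat: F = (-4.449645, 4.178709), J = [[-6.796124, -5.869169], [10.771974, 3.496615]].
Δ = (-0.2272, -0.4950), so (x, y)₂ = (0.4043, 1.6420).

(0.4043, 1.6420)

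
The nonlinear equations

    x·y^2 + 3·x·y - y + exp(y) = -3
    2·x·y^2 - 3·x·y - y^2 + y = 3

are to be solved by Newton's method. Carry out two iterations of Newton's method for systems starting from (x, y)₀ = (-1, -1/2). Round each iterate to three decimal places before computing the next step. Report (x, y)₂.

(2.115, -1.116)

At (-1, -1/2): F = (5.35653, -5.750).
Jacobian J = [[y^2 + 3·y, 2·x·y + 3·x + exp(y) - 1], [2·y^2 - 3·y, 4·x·y - 3·x - 2·y + 1]].
At the point, J = [[-1.250, -2.39347], [2.000, 7.000]] (det J = -3.96306).
Solving J·Δ = −F gives Δ = (5.989, -0.890).
Then the next iterate is (x, y)₁ = (4.989, -1.390).
Round to (4.989, -1.390) and repeat: F = (-6.52581, 33.76052), J = [[-2.23790, 0.34666], [8.03420, -38.92584]].
Δ = (-2.874, 0.274), so (x, y)₂ = (2.115, -1.116).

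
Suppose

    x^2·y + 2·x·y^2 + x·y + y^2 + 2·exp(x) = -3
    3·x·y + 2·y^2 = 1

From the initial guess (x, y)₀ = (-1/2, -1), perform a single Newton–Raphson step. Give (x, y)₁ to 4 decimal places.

(-1.7986, 0.1629)

At (-1/2, -1): F = (4.463061, 2.5000).
Jacobian J = [[2·x·y + 2·y^2 + y + 2·exp(x), x^2 + 4·x·y + x + 2·y], [3·y, 3·x + 4·y]].
At the point, J = [[3.213061, -0.2500], [-3.0000, -5.5000]] (det J = -18.421837).
Solving J·Δ = −F gives Δ = (-1.2986, 1.1629).
Then the next iterate is (x, y)₁ = (-1.7986, 0.1629).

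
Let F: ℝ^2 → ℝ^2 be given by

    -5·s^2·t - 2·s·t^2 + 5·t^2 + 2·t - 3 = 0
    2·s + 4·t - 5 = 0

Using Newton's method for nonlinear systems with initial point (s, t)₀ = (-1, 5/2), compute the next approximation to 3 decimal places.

(1.643, 0.429)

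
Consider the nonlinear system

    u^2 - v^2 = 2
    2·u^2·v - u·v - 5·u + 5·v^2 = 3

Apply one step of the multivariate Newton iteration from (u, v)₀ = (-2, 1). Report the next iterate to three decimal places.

(-1.407, 0.315)

At (-2, 1): F = (1.000, 22.000).
Jacobian J = [[2·u, -2·v], [4·u·v - v - 5, 2·u^2 - u + 10·v]].
At the point, J = [[-4.000, -2.000], [-14.000, 20.000]] (det J = -108.000).
Solving J·Δ = −F gives Δ = (0.593, -0.685).
Then the next iterate is (u, v)₁ = (-1.407, 0.315).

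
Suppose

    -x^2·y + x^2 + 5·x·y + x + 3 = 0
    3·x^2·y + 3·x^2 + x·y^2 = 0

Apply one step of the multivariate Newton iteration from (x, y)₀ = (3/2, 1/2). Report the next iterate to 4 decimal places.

At (3/2, 1/2): F = (9.3750, 10.5000).
Jacobian J = [[-2·x·y + 2·x + 5·y + 1, -x^2 + 5·x], [6·x·y + 6·x + y^2, 3·x^2 + 2·x·y]].
At the point, J = [[5.0000, 5.2500], [13.7500, 8.2500]] (det J = -30.9375).
Solving J·Δ = −F gives Δ = (0.7182, -2.4697).
Then the next iterate is (x, y)₁ = (2.2182, -1.9697).

(2.2182, -1.9697)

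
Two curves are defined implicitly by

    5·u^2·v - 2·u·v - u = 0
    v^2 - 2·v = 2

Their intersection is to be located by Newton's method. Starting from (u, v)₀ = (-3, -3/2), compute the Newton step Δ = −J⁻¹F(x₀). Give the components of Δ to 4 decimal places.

(0.8585, 0.6500)

At (-3, -3/2): F = (-73.5000, 3.2500).
Jacobian J = [[10·u·v - 2·v - 1, 5·u^2 - 2·u], [0, 2·v - 2]].
At the point, J = [[47.0000, 51.0000], [0.0000, -5.0000]] (det J = -235.0000).
Solving J·Δ = −F gives Δ = (0.8585, 0.6500).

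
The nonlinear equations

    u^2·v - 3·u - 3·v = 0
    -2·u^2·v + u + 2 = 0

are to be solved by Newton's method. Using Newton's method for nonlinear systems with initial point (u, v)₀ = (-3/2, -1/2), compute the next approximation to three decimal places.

At (-3/2, -1/2): F = (4.875, 2.750).
Jacobian J = [[2·u·v - 3, u^2 - 3], [-4·u·v + 1, -2·u^2]].
At the point, J = [[-1.500, -0.750], [-2.000, -4.500]] (det J = 5.250).
Solving J·Δ = −F gives Δ = (3.786, -1.071).
Then the next iterate is (u, v)₁ = (2.286, -1.571).

(2.286, -1.571)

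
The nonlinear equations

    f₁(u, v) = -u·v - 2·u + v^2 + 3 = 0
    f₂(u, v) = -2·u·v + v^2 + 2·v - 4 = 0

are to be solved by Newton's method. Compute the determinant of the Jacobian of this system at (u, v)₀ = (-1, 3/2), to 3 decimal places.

-12.500

J = [[-v - 2, -u + 2·v], [-2·v, -2·u + 2·v + 2]].
At the point, J = [[-3.500, 4.000], [-3.000, 7.000]].
det J = -12.500.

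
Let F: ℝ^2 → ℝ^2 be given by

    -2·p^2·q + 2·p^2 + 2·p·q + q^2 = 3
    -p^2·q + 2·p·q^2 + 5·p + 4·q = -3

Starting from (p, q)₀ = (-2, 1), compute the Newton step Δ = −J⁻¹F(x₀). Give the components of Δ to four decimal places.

(0.6596, -0.4681)

At (-2, 1): F = (-6.0000, -11.0000).
Jacobian J = [[-4·p·q + 4·p + 2·q, -2·p^2 + 2·p + 2·q], [-2·p·q + 2·q^2 + 5, -p^2 + 4·p·q + 4]].
At the point, J = [[2.0000, -10.0000], [11.0000, -8.0000]] (det J = 94.0000).
Solving J·Δ = −F gives Δ = (0.6596, -0.4681).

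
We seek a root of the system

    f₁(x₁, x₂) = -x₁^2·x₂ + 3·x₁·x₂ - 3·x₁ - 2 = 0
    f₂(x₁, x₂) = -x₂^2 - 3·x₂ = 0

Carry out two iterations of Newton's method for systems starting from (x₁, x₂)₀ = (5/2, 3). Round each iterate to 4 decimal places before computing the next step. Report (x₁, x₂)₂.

At (5/2, 3): F = (-5.7500, -18.0000).
Jacobian J = [[-2·x₁·x₂ + 3·x₂ - 3, -x₁^2 + 3·x₁], [0, -2·x₂ - 3]].
At the point, J = [[-9.0000, 1.2500], [0.0000, -9.0000]] (det J = 81.0000).
Solving J·Δ = −F gives Δ = (-0.9167, -2.0000).
Then the next iterate is (x₁, x₂)₁ = (1.5833, 1.0000).
Round to (1.5833, 1.0000) and repeat: F = (-4.506839, -4.0000), J = [[-3.1666, 2.243061], [0.0000, -5.0000]].
Δ = (-1.9899, -0.8000), so (x₁, x₂)₂ = (-0.4066, 0.2000).

(-0.4066, 0.2000)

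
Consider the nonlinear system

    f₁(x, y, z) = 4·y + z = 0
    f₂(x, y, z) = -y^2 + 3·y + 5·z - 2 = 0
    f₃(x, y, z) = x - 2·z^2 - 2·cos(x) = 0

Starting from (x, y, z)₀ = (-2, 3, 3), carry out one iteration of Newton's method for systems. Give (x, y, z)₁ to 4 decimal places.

At (-2, 3, 3): F = (15.0000, 13.0000, -19.167706).
Jacobian J = [[0, 4, 1], [0, -2·y + 3, 5], [2·sin(x) + 1, 0, -4·z]].
At the point, J = [[0.0000, 4.0000, 1.0000], [0.0000, -3.0000, 5.0000], [-0.818595, 0.0000, -12.0000]] (det J = -18.827682).
Solving J·Δ = −F gives Δ = (38.4085, -2.6957, -4.2174).
Then the next iterate is (x, y, z)₁ = (36.4085, 0.3043, -1.2174).

(36.4085, 0.3043, -1.2174)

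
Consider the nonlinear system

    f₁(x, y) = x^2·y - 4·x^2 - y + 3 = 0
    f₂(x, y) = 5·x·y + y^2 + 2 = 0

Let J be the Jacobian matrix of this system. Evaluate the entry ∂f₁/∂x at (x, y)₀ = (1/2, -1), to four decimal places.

∂f₁/∂x = 2·x·y - 8·x.
At (1/2, -1) this is -5.0000.

-5.0000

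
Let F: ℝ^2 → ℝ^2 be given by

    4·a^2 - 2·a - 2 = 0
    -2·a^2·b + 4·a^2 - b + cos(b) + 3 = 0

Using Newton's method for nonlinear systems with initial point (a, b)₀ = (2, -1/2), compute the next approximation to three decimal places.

At (2, -1/2): F = (10.000, 24.37758).
Jacobian J = [[8·a - 2, 0], [-4·a·b + 8·a, -2·a^2 - sin(b) - 1]].
At the point, J = [[14.000, 0.000], [20.000, -8.52057]] (det J = -119.28804).
Solving J·Δ = −F gives Δ = (-0.714, 1.184).
Then the next iterate is (a, b)₁ = (1.286, 0.684).

(1.286, 0.684)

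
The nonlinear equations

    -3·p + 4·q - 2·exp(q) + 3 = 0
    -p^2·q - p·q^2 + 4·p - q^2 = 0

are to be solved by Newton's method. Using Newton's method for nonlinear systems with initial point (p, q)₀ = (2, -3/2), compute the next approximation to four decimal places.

(0.2841, -0.2904)

At (2, -3/2): F = (-9.446260, 7.2500).
Jacobian J = [[-3, -2·exp(q) + 4], [-2·p·q - q^2 + 4, -p^2 - 2·p·q - 2·q]].
At the point, J = [[-3.0000, 3.553740], [7.7500, 5.0000]] (det J = -42.541483).
Solving J·Δ = −F gives Δ = (-1.7159, 1.2096).
Then the next iterate is (p, q)₁ = (0.2841, -0.2904).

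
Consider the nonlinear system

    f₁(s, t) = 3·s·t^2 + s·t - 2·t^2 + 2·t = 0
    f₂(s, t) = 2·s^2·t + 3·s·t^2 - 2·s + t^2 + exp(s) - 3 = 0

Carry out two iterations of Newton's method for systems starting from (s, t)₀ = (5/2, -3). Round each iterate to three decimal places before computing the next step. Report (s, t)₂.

At (5/2, -3): F = (36.000, 43.18249).
Jacobian J = [[3·t^2 + t, 6·s·t + s - 4·t + 2], [4·s·t + 3·t^2 + exp(s) - 2, 2·s^2 + 6·s·t + 2·t]].
At the point, J = [[24.000, -28.500], [7.18249, -38.500]] (det J = -719.29892).
Solving J·Δ = −F gives Δ = (-0.216, 1.081).
Then the next iterate is (s, t)₁ = (2.284, -1.919).
Round to (2.284, -1.919) and repeat: F = (9.64679, 11.14181), J = [[9.12868, -14.33798], [1.33156, -19.70266]].
Δ = (-0.189, 0.553), so (s, t)₂ = (2.095, -1.366).

(2.095, -1.366)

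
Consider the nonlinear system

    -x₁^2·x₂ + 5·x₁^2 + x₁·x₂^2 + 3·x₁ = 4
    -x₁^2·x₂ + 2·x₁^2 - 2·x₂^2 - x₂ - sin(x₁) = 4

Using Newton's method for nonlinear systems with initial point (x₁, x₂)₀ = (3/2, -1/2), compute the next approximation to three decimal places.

(5.979, 26.624)

At (3/2, -1/2): F = (13.250, 0.62751).
Jacobian J = [[-2·x₁·x₂ + 10·x₁ + x₂^2 + 3, -x₁^2 + 2·x₁·x₂], [-2·x₁·x₂ + 4·x₁ - cos(x₁), -x₁^2 - 4·x₂ - 1]].
At the point, J = [[19.750, -3.750], [7.42926, -1.250]] (det J = 3.17224).
Solving J·Δ = −F gives Δ = (4.479, 27.124).
Then the next iterate is (x₁, x₂)₁ = (5.979, 26.624).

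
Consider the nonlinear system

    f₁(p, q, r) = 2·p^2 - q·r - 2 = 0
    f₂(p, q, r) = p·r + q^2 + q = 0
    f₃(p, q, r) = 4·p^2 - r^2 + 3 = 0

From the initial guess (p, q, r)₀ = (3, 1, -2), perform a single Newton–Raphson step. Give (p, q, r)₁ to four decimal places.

(1.5027, 1.1011, -1.7660)

At (3, 1, -2): F = (18.0000, -4.0000, 35.0000).
Jacobian J = [[4·p, -r, -q], [r, 2·q + 1, p], [8·p, 0, -2·r]].
At the point, J = [[12.0000, 2.0000, -1.0000], [-2.0000, 3.0000, 3.0000], [24.0000, 0.0000, 4.0000]] (det J = 376.0000).
Solving J·Δ = −F gives Δ = (-1.4973, 0.1011, 0.2340).
Then the next iterate is (p, q, r)₁ = (1.5027, 1.1011, -1.7660).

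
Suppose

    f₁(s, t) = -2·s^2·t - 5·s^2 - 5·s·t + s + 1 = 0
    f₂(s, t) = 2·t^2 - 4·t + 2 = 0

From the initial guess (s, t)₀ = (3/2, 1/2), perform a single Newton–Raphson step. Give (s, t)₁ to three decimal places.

At (3/2, 1/2): F = (-14.750, 0.500).
Jacobian J = [[-4·s·t - 10·s - 5·t + 1, -2·s^2 - 5·s], [0, 4·t - 4]].
At the point, J = [[-19.500, -12.000], [0.000, -2.000]] (det J = 39.000).
Solving J·Δ = −F gives Δ = (-0.910, 0.250).
Then the next iterate is (s, t)₁ = (0.590, 0.750).

(0.590, 0.750)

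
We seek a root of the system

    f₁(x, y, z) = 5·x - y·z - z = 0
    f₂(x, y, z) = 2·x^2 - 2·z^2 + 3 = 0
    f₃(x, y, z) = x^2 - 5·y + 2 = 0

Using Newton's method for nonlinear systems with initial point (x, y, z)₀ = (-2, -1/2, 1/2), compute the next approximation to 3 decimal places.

(-0.145, -0.284, -1.669)

At (-2, -1/2, 1/2): F = (-10.250, 10.500, 8.500).
Jacobian J = [[5, -z, -y - 1], [4·x, 0, -4·z], [2·x, -5, 0]].
At the point, J = [[5.000, -0.500, -0.500], [-8.000, 0.000, -2.000], [-4.000, -5.000, 0.000]] (det J = -74.000).
Solving J·Δ = −F gives Δ = (1.855, 0.216, -2.169).
Then the next iterate is (x, y, z)₁ = (-0.145, -0.284, -1.669).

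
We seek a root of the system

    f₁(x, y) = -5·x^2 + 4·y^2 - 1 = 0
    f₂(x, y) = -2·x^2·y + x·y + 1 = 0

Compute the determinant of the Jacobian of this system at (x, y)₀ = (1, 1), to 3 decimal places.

J = [[-10·x, 8·y], [-4·x·y + y, -2·x^2 + x]].
At the point, J = [[-10.000, 8.000], [-3.000, -1.000]].
det J = 34.000.

34.000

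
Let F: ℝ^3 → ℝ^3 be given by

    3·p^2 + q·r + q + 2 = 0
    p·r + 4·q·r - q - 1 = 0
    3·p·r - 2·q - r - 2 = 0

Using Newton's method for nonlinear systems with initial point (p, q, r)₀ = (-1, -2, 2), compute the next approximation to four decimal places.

At (-1, -2, 2): F = (-1.0000, -17.0000, -6.0000).
Jacobian J = [[6·p, r + 1, q], [r, 4·r - 1, p + 4·q], [3·r, -2, 3·p - 1]].
At the point, J = [[-6.0000, 3.0000, -2.0000], [2.0000, 7.0000, -9.0000], [6.0000, -2.0000, -4.0000]] (det J = 230.0000).
Solving J·Δ = −F gives Δ = (0.6435, 0.9478, -1.0087).
Then the next iterate is (p, q, r)₁ = (-0.3565, -1.0522, 0.9913).

(-0.3565, -1.0522, 0.9913)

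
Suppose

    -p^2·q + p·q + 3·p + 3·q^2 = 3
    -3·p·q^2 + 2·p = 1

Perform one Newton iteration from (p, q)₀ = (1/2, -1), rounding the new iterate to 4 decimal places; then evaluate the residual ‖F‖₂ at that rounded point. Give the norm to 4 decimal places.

4.2426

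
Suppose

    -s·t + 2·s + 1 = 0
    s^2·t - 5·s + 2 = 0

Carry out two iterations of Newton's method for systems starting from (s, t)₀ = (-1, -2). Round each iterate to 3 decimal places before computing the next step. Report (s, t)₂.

At (-1, -2): F = (-3.000, 5.000).
Jacobian J = [[-t + 2, -s], [2·s·t - 5, s^2]].
At the point, J = [[4.000, 1.000], [-1.000, 1.000]] (det J = 5.000).
Solving J·Δ = −F gives Δ = (1.600, -3.400).
Then the next iterate is (s, t)₁ = (0.600, -5.400).
Round to (0.600, -5.400) and repeat: F = (5.440, -2.944), J = [[7.400, -0.600], [-11.480, 0.360]].
Δ = (0.045, 9.627), so (s, t)₂ = (0.645, 4.227).

(0.645, 4.227)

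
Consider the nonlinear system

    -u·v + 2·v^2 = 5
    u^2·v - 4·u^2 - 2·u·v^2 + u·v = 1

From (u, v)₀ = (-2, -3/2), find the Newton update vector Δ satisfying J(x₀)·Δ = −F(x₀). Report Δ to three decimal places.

(0.184, -0.806)

At (-2, -3/2): F = (-3.500, -11.000).
Jacobian J = [[-v, -u + 4·v], [2·u·v - 8·u - 2·v^2 + v, u^2 - 4·u·v + u]].
At the point, J = [[1.500, -4.000], [16.000, -10.000]] (det J = 49.000).
Solving J·Δ = −F gives Δ = (0.184, -0.806).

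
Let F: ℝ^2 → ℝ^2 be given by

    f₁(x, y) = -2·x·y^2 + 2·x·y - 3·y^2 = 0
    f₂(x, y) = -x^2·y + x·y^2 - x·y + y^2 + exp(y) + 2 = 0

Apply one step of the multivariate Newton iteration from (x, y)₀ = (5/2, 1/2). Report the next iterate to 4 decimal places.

(2.3652, 0.6442)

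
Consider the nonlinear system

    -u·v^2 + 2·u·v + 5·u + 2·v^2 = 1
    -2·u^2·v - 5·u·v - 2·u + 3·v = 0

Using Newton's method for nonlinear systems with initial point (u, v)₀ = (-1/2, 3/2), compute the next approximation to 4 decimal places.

(0.2342, 0.7544)

At (-1/2, 3/2): F = (0.6250, 8.5000).
Jacobian J = [[-v^2 + 2·v + 5, -2·u·v + 2·u + 4·v], [-4·u·v - 5·v - 2, -2·u^2 - 5·u + 3]].
At the point, J = [[5.7500, 6.5000], [-6.5000, 5.0000]] (det J = 71.0000).
Solving J·Δ = −F gives Δ = (0.7342, -0.7456).
Then the next iterate is (u, v)₁ = (0.2342, 0.7544).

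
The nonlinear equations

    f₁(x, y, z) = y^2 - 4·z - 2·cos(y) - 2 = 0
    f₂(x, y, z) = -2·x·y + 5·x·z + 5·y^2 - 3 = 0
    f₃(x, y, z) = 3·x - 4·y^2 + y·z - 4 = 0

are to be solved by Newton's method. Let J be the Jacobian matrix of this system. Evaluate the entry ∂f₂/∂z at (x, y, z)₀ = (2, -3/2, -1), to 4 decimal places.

10.0000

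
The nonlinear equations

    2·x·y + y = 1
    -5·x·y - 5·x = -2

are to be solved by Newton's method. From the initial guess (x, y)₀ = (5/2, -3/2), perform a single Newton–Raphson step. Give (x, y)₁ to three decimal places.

At (5/2, -3/2): F = (-10.000, 8.250).
Jacobian J = [[2·y, 2·x + 1], [-5·y - 5, -5·x]].
At the point, J = [[-3.000, 6.000], [2.500, -12.500]] (det J = 22.500).
Solving J·Δ = −F gives Δ = (-3.356, -0.011).
Then the next iterate is (x, y)₁ = (-0.856, -1.511).

(-0.856, -1.511)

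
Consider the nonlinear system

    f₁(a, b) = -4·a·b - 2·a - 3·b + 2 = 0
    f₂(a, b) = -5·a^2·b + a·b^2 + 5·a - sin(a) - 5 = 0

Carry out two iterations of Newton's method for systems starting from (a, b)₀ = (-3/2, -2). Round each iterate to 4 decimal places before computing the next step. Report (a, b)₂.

(-1.1635, -2.5940)

At (-3/2, -2): F = (-1.0000, 4.997495).
Jacobian J = [[-4·b - 2, -4·a - 3], [-10·a·b + b^2 - cos(a) + 5, -5·a^2 + 2·a·b]].
At the point, J = [[6.0000, 3.0000], [-21.070737, -5.2500]] (det J = 31.712212).
Solving J·Δ = −F gives Δ = (0.3072, -0.2811).
Then the next iterate is (a, b)₁ = (-1.1928, -2.2811).
Round to (-1.1928, -2.2811) and repeat: F = (0.345316, -0.013806), J = [[7.1244, 1.7712], [-17.374603, -1.672067]].
Δ = (0.0293, -0.3129), so (a, b)₂ = (-1.1635, -2.5940).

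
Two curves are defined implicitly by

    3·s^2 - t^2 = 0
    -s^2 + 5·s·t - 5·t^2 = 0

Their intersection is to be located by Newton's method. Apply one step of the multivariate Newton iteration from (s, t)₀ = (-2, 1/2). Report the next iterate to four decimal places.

At (-2, 1/2): F = (11.7500, -10.2500).
Jacobian J = [[6·s, -2·t], [-2·s + 5·t, 5·s - 10·t]].
At the point, J = [[-12.0000, -1.0000], [6.5000, -15.0000]] (det J = 186.5000).
Solving J·Δ = −F gives Δ = (1.0000, -0.2500).
Then the next iterate is (s, t)₁ = (-1.0000, 0.2500).

(-1.0000, 0.2500)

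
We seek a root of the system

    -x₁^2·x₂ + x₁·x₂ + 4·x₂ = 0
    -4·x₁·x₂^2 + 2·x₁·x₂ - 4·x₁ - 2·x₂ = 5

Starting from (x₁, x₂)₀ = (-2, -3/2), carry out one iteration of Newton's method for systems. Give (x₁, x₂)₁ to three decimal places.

At (-2, -3/2): F = (3.000, 30.000).
Jacobian J = [[-2·x₁·x₂ + x₂, -x₁^2 + x₁ + 4], [-4·x₂^2 + 2·x₂ - 4, -8·x₁·x₂ + 2·x₁ - 2]].
At the point, J = [[-7.500, -2.000], [-16.000, -30.000]] (det J = 193.000).
Solving J·Δ = −F gives Δ = (0.155, 0.917).
Then the next iterate is (x₁, x₂)₁ = (-1.845, -0.583).

(-1.845, -0.583)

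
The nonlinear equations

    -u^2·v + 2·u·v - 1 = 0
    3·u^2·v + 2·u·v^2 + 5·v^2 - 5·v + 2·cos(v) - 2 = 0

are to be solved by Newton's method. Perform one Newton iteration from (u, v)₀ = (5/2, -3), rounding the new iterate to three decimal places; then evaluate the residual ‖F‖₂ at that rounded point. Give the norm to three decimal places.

11.351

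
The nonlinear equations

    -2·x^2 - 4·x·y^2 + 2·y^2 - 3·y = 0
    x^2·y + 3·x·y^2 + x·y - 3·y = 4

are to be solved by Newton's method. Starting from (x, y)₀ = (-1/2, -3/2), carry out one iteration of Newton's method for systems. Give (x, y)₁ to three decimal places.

At (-1/2, -3/2): F = (13.000, -2.500).
Jacobian J = [[-4·x - 4·y^2, -8·x·y + 4·y - 3], [2·x·y + 3·y^2 + y, x^2 + 6·x·y + x - 3]].
At the point, J = [[-7.000, -15.000], [6.750, 1.250]] (det J = 92.500).
Solving J·Δ = −F gives Δ = (0.230, 0.759).
Then the next iterate is (x, y)₁ = (-0.270, -0.741).

(-0.270, -0.741)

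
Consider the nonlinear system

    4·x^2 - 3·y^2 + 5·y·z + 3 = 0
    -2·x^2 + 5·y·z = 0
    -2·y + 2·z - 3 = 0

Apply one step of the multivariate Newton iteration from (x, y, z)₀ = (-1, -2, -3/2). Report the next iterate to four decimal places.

At (-1, -2, -3/2): F = (10.0000, 13.0000, -2.0000).
Jacobian J = [[8·x, -6·y + 5·z, 5·y], [-4·x, 5·z, 5·y], [0, -2, 2]].
At the point, J = [[-8.0000, 4.5000, -10.0000], [4.0000, -7.5000, -10.0000], [0.0000, -2.0000, 2.0000]] (det J = 324.0000).
Solving J·Δ = −F gives Δ = (-0.1019, 0.1481, 1.1481).
Then the next iterate is (x, y, z)₁ = (-1.1019, -1.8519, -0.3519).

(-1.1019, -1.8519, -0.3519)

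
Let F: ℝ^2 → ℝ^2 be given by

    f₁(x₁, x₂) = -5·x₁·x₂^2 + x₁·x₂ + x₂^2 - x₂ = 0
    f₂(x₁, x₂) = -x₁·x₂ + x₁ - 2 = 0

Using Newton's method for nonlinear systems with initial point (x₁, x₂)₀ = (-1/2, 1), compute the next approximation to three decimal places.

(5.500, 5.000)

At (-1/2, 1): F = (2.000, -2.000).
Jacobian J = [[-5·x₂^2 + x₂, -10·x₁·x₂ + x₁ + 2·x₂ - 1], [-x₂ + 1, -x₁]].
At the point, J = [[-4.000, 5.500], [0.000, 0.500]] (det J = -2.000).
Solving J·Δ = −F gives Δ = (6.000, 4.000).
Then the next iterate is (x₁, x₂)₁ = (5.500, 5.000).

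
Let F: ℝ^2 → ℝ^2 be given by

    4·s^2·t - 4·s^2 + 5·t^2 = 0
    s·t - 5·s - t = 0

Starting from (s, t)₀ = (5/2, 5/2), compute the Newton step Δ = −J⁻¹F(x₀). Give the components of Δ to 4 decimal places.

(-3.1801, 0.5331)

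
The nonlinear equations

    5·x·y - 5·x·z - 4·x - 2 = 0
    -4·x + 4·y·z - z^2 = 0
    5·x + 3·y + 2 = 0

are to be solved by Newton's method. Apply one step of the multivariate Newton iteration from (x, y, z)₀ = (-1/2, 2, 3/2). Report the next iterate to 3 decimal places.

(-0.806, 0.677, 0.493)

At (-1/2, 2, 3/2): F = (-1.250, 11.750, 5.500).
Jacobian J = [[5·y - 5·z - 4, 5·x, -5·x], [-4, 4·z, 4·y - 2·z], [5, 3, 0]].
At the point, J = [[-1.500, -2.500, 2.500], [-4.000, 6.000, 5.000], [5.000, 3.000, 0.000]] (det J = -145.000).
Solving J·Δ = −F gives Δ = (-0.306, -1.323, -1.007).
Then the next iterate is (x, y, z)₁ = (-0.806, 0.677, 0.493).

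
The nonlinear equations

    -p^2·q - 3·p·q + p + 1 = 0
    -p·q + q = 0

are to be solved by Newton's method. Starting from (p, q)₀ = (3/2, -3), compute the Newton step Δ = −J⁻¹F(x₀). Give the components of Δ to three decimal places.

At (3/2, -3): F = (22.750, 1.500).
Jacobian J = [[-2·p·q - 3·q + 1, -p^2 - 3·p], [-q, -p + 1]].
At the point, J = [[19.000, -6.750], [3.000, -0.500]] (det J = 10.750).
Solving J·Δ = −F gives Δ = (0.116, 3.698).

(0.116, 3.698)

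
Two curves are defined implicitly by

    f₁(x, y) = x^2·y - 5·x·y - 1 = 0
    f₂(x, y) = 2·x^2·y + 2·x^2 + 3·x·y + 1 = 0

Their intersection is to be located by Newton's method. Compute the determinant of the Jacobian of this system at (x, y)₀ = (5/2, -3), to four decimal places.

-181.2500

J = [[2·x·y - 5·y, x^2 - 5·x], [4·x·y + 4·x + 3·y, 2·x^2 + 3·x]].
At the point, J = [[0.0000, -6.2500], [-29.0000, 20.0000]].
det J = -181.2500.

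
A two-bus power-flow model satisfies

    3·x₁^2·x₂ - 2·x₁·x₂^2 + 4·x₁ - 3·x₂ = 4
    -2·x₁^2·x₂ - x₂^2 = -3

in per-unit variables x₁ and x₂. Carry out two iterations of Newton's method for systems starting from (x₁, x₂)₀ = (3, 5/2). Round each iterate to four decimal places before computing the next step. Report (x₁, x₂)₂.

At (3, 5/2): F = (30.5000, -48.2500).
Jacobian J = [[6·x₁·x₂ - 2·x₂^2 + 4, 3·x₁^2 - 4·x₁·x₂ - 3], [-4·x₁·x₂, -2·x₁^2 - 2·x₂]].
At the point, J = [[36.5000, -6.0000], [-30.0000, -23.0000]] (det J = -1019.5000).
Solving J·Δ = −F gives Δ = (-0.9720, -0.8299).
Then the next iterate is (x₁, x₂)₁ = (2.0280, 1.6701).
Round to (2.0280, 1.6701) and repeat: F = (8.394849, -13.526755), J = [[18.743309, -4.209499], [-13.547851, -11.565768]].
Δ = (-0.5626, -0.5106), so (x₁, x₂)₂ = (1.4654, 1.1595).

(1.4654, 1.1595)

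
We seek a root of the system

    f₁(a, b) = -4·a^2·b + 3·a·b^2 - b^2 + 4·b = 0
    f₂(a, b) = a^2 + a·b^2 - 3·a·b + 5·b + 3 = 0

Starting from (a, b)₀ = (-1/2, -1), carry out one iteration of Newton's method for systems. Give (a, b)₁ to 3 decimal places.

(-0.857, -0.357)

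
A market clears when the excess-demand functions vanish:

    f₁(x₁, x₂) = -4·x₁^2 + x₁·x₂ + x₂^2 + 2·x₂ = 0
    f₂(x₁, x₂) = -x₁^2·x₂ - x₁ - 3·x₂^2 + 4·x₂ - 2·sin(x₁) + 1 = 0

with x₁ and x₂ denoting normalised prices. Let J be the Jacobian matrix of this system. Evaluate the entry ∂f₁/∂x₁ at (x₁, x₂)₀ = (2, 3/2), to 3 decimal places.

∂f₁/∂x₁ = -8·x₁ + x₂.
At (2, 3/2) this is -14.500.

-14.500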